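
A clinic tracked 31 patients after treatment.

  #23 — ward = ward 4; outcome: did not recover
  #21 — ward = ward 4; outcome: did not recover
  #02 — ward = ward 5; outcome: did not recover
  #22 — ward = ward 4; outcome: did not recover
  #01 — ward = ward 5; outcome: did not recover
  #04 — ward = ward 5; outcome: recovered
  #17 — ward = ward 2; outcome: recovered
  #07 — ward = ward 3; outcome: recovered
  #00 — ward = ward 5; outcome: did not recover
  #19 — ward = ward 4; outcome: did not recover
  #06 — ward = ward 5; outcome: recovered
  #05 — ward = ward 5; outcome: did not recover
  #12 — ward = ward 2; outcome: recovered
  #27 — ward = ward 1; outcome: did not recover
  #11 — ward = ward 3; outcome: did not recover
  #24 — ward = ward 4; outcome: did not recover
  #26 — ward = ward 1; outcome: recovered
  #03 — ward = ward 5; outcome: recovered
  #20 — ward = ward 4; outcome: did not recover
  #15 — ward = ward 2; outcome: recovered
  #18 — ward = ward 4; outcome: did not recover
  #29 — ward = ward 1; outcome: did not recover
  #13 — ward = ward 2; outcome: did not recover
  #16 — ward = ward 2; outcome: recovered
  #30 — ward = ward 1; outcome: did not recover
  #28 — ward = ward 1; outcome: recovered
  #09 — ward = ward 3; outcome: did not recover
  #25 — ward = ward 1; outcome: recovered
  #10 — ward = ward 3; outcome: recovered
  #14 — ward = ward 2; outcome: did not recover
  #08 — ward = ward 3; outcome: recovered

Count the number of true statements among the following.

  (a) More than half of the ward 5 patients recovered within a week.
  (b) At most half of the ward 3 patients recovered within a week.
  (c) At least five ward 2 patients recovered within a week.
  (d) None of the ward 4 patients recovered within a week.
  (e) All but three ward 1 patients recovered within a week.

2

(a) ward 5: |A| = 7, |A ∩ B| = 3; needs |A ∩ B| > |A ∖ B| — false.
(b) ward 3: |A| = 5, |A ∩ B| = 3; needs |A ∩ B| ≤ |A ∖ B| — false.
(c) ward 2: |A| = 6, |A ∩ B| = 4; needs |A ∩ B| ≥ 5 — false.
(d) ward 4: |A| = 7, |A ∩ B| = 0; needs A ∩ B = ∅ (|A ∩ B| = 0) — true.
(e) ward 1: |A| = 6, |A ∩ B| = 3; needs |A ∖ B| = 3 — true.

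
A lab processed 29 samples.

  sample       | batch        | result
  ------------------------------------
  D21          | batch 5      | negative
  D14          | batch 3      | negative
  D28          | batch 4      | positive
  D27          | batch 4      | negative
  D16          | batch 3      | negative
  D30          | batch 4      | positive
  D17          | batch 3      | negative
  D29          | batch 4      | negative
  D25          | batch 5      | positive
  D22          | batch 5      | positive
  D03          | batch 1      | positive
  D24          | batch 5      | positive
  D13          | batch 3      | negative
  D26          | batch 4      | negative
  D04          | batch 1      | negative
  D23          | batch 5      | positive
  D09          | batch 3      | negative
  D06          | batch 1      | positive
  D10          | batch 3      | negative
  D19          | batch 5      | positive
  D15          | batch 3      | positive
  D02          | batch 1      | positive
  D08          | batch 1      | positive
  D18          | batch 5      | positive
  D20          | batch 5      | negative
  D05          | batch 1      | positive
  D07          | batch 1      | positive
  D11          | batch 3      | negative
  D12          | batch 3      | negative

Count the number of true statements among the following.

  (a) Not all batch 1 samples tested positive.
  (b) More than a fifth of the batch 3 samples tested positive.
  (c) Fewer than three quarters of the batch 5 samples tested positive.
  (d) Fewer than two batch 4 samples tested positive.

1

(a) batch 1: |A| = 7, |A ∩ B| = 6; needs A ⊄ B (|A ∖ B| ≥ 1) — true.
(b) batch 3: |A| = 9, |A ∩ B| = 1; needs |A ∩ B| / |A| > 1/5 — false.
(c) batch 5: |A| = 8, |A ∩ B| = 6; needs |A ∩ B| / |A| < 3/4 — false.
(d) batch 4: |A| = 5, |A ∩ B| = 2; needs |A ∩ B| < 2 — false.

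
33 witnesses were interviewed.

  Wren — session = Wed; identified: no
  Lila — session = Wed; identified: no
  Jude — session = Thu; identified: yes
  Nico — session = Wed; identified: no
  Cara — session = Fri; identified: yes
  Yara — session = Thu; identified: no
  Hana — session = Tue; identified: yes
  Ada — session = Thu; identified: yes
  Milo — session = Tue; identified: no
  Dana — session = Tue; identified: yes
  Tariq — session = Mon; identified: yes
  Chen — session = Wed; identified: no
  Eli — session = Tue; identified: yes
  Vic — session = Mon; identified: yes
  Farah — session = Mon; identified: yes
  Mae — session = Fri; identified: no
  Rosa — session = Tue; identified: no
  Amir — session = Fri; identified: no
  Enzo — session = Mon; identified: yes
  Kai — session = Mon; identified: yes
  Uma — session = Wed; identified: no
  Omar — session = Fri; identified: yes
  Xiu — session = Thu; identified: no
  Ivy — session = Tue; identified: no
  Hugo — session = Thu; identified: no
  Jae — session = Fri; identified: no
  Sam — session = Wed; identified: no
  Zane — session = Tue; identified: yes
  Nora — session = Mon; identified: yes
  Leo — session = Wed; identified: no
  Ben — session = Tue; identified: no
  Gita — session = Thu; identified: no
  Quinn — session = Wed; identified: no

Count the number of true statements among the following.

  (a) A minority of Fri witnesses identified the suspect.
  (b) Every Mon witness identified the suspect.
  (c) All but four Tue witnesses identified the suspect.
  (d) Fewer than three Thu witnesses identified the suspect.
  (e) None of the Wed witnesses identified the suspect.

(a) Fri: |A| = 5, |A ∩ B| = 2; needs |A ∩ B| < |A ∖ B| — true.
(b) Mon: |A| = 6, |A ∩ B| = 6; needs A ⊆ B, i.e. every element of A is in B (|A ∖ B| = 0) — true.
(c) Tue: |A| = 8, |A ∩ B| = 4; needs |A ∖ B| = 4 — true.
(d) Thu: |A| = 6, |A ∩ B| = 2; needs |A ∩ B| < 3 — true.
(e) Wed: |A| = 8, |A ∩ B| = 0; needs A ∩ B = ∅ (|A ∩ B| = 0) — true.

5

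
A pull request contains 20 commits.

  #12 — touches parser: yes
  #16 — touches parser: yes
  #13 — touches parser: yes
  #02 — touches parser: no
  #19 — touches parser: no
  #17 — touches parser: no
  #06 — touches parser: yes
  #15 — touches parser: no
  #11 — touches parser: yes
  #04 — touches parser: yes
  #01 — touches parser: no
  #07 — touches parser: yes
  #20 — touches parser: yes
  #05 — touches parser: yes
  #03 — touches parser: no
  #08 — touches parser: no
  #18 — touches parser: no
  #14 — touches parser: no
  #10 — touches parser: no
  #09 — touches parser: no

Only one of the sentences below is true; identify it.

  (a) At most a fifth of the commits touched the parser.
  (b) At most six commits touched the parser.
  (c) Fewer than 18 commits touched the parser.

(c)

|A| = 20, |A ∩ B| = 9, |A ∖ B| = 11.
(a) requires |A ∩ B| / |A| ≤ 1/5: false.
(b) requires |A ∩ B| ≤ 6: false.
(c) requires |A ∩ B| < 18: true.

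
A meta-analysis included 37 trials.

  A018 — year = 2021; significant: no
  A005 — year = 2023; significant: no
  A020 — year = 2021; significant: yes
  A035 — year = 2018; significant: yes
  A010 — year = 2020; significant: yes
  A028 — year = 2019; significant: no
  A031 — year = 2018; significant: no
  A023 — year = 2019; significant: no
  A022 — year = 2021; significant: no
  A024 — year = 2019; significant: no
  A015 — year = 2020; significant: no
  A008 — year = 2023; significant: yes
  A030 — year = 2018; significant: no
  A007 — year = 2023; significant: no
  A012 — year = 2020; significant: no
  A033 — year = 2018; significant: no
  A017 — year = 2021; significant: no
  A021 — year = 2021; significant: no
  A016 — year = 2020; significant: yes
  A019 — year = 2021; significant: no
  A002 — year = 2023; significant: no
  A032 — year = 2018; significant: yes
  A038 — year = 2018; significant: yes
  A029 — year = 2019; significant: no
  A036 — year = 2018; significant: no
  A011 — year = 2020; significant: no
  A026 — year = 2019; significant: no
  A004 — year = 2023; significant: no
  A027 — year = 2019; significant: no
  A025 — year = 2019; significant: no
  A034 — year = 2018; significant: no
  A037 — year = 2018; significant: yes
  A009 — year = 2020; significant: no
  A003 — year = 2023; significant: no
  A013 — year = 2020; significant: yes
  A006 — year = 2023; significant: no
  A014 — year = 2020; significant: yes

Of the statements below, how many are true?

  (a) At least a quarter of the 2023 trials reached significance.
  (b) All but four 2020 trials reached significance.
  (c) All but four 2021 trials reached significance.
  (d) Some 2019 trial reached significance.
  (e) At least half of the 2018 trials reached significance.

1

(a) 2023: |A| = 7, |A ∩ B| = 1; needs |A ∩ B| / |A| ≥ 1/4 — false.
(b) 2020: |A| = 8, |A ∩ B| = 4; needs |A ∖ B| = 4 — true.
(c) 2021: |A| = 6, |A ∩ B| = 1; needs |A ∖ B| = 4 — false.
(d) 2019: |A| = 7, |A ∩ B| = 0; needs A ∩ B ≠ ∅ (|A ∩ B| ≥ 1) — false.
(e) 2018: |A| = 9, |A ∩ B| = 4; needs |A ∩ B| ≥ |A ∖ B| — false.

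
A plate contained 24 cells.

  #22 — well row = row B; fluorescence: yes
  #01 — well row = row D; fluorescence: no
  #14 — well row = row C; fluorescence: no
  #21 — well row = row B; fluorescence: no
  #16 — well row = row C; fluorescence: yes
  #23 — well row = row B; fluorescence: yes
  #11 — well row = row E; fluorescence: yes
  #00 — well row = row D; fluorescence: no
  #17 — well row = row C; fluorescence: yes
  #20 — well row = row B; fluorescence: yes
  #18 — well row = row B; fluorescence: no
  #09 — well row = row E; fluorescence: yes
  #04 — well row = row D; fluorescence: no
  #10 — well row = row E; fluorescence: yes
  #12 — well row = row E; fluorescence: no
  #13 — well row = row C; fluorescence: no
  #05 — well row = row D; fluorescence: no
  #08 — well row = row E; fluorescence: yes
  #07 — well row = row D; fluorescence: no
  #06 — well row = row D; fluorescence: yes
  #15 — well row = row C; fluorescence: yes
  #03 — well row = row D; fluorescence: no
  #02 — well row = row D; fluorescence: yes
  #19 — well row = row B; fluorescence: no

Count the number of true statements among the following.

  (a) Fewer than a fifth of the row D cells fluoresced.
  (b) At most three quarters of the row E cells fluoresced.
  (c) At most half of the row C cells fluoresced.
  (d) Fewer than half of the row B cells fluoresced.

0

(a) row D: |A| = 8, |A ∩ B| = 2; needs |A ∩ B| / |A| < 1/5 — false.
(b) row E: |A| = 5, |A ∩ B| = 4; needs |A ∩ B| / |A| ≤ 3/4 — false.
(c) row C: |A| = 5, |A ∩ B| = 3; needs |A ∩ B| ≤ |A ∖ B| — false.
(d) row B: |A| = 6, |A ∩ B| = 3; needs |A ∩ B| < |A ∖ B| — false.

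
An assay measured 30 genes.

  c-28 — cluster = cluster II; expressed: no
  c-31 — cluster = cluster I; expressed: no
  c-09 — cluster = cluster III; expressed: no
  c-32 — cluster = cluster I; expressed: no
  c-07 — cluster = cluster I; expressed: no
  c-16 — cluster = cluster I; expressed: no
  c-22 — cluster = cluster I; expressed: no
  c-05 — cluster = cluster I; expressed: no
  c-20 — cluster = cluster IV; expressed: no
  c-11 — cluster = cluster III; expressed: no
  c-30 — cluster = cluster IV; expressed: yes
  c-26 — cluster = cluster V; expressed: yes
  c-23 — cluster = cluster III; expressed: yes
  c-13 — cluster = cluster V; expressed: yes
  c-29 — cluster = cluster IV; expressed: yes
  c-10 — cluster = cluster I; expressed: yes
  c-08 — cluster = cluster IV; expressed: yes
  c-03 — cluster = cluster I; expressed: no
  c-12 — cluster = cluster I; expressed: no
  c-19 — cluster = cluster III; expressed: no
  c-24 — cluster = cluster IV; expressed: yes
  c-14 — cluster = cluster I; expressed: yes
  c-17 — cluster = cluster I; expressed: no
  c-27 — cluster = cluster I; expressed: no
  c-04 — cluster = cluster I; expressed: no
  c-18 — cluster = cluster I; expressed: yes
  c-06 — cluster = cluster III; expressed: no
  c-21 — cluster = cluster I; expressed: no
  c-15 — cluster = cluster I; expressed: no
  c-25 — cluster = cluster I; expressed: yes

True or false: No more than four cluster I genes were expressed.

True

The determiner here denotes the relation: |A ∩ B| ≤ 4.
|A| = 17, |A ∩ B| = 4, |A ∖ B| = 13.
|A ∩ B| = 4, so the statement is true.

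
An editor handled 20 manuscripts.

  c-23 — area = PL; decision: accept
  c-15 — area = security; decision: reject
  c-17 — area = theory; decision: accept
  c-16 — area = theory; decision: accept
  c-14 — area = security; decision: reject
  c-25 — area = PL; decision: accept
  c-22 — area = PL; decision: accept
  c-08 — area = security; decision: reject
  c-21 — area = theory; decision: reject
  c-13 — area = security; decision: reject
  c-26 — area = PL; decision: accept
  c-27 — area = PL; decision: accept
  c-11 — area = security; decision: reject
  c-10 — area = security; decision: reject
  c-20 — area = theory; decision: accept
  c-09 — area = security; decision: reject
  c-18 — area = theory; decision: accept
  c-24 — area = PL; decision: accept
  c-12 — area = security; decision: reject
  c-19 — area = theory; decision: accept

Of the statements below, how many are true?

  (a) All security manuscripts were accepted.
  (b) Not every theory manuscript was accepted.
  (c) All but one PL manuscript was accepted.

1

(a) security: |A| = 8, |A ∩ B| = 0; needs A ⊆ B, i.e. every element of A is in B (|A ∖ B| = 0) — false.
(b) theory: |A| = 6, |A ∩ B| = 5; needs A ⊄ B (|A ∖ B| ≥ 1) — true.
(c) PL: |A| = 6, |A ∩ B| = 6; needs |A ∖ B| = 1 — false.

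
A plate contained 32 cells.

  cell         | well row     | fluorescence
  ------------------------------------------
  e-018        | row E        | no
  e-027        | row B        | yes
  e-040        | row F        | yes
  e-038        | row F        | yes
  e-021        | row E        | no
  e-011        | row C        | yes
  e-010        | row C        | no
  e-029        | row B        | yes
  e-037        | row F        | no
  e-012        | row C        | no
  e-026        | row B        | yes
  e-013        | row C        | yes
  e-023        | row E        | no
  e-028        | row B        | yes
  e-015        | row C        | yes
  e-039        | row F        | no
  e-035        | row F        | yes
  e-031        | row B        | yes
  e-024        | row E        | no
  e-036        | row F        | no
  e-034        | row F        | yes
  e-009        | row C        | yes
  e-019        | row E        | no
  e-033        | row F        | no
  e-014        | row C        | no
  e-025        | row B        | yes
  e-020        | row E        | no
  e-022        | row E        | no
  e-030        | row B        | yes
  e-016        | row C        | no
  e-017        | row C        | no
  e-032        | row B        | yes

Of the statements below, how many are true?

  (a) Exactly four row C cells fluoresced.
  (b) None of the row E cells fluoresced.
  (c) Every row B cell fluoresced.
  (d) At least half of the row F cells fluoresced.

(a) row C: |A| = 9, |A ∩ B| = 4; needs |A ∩ B| = 4 — true.
(b) row E: |A| = 7, |A ∩ B| = 0; needs A ∩ B = ∅ (|A ∩ B| = 0) — true.
(c) row B: |A| = 8, |A ∩ B| = 8; needs A ⊆ B, i.e. every element of A is in B (|A ∖ B| = 0) — true.
(d) row F: |A| = 8, |A ∩ B| = 4; needs |A ∩ B| ≥ |A ∖ B| — true.

4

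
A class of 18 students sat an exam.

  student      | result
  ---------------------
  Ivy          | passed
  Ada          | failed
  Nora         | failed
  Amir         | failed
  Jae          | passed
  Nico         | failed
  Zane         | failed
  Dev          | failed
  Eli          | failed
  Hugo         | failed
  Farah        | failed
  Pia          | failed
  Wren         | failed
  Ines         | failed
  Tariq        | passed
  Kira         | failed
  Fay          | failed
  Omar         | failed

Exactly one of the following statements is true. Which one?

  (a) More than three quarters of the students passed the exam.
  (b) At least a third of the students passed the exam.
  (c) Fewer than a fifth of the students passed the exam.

(c)

|A| = 18, |A ∩ B| = 3, |A ∖ B| = 15.
(a) requires |A ∩ B| / |A| > 3/4: false.
(b) requires |A ∩ B| / |A| ≥ 1/3: false.
(c) requires |A ∩ B| / |A| < 1/5: true.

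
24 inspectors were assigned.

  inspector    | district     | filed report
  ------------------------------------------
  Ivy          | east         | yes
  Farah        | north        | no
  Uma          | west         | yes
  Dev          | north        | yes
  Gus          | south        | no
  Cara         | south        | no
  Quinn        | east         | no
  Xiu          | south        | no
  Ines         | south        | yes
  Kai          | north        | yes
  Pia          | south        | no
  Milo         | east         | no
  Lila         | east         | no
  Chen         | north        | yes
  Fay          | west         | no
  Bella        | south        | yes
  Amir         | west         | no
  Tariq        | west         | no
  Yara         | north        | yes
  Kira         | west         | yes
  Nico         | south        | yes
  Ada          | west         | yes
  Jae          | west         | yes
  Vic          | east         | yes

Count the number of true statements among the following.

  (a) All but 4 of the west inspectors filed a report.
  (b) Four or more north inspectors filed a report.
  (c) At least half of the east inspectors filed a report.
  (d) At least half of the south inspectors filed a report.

1

(a) west: |A| = 7, |A ∩ B| = 4; needs |A ∖ B| = 4 — false.
(b) north: |A| = 5, |A ∩ B| = 4; needs |A ∩ B| ≥ 4 — true.
(c) east: |A| = 5, |A ∩ B| = 2; needs |A ∩ B| ≥ |A ∖ B| — false.
(d) south: |A| = 7, |A ∩ B| = 3; needs |A ∩ B| ≥ |A ∖ B| — false.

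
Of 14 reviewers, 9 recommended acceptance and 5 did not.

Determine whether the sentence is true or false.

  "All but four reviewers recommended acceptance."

'All but four reviewers recommended acceptance' holds iff |A ∖ B| = 4.
|A| = 14, |A ∩ B| = 9, |A ∖ B| = 5.
|A ∖ B| = 5, so the statement is false.

False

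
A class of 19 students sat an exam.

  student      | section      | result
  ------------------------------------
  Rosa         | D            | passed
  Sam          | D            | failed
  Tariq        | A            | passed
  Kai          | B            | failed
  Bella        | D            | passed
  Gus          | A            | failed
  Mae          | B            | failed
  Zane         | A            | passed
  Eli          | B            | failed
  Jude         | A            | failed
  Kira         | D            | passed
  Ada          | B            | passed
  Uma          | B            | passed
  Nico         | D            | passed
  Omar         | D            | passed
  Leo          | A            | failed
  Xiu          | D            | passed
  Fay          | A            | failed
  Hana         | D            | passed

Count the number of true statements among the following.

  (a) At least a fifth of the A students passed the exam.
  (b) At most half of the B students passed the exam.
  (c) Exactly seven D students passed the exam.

(a) A: |A| = 6, |A ∩ B| = 2; needs |A ∩ B| / |A| ≥ 1/5 — true.
(b) B: |A| = 5, |A ∩ B| = 2; needs |A ∩ B| ≤ |A ∖ B| — true.
(c) D: |A| = 8, |A ∩ B| = 7; needs |A ∩ B| = 7 — true.

3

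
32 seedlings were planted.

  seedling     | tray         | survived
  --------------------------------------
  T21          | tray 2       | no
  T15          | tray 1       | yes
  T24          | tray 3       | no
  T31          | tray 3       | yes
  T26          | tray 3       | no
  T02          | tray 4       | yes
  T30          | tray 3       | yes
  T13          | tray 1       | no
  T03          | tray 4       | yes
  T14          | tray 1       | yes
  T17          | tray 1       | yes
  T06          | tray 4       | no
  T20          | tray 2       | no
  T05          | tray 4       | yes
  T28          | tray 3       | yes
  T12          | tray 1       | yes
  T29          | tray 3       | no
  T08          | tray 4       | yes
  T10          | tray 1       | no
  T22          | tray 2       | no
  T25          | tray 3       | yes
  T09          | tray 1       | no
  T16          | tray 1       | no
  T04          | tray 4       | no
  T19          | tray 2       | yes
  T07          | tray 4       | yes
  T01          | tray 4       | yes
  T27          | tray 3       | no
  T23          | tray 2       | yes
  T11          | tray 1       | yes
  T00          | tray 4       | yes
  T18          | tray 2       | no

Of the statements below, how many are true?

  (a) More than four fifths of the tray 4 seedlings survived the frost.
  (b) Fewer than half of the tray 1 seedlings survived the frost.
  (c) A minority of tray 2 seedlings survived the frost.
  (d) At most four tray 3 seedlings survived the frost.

2

(a) tray 4: |A| = 9, |A ∩ B| = 7; needs |A ∩ B| / |A| > 4/5 — false.
(b) tray 1: |A| = 9, |A ∩ B| = 5; needs |A ∩ B| < |A ∖ B| — false.
(c) tray 2: |A| = 6, |A ∩ B| = 2; needs |A ∩ B| < |A ∖ B| — true.
(d) tray 3: |A| = 8, |A ∩ B| = 4; needs |A ∩ B| ≤ 4 — true.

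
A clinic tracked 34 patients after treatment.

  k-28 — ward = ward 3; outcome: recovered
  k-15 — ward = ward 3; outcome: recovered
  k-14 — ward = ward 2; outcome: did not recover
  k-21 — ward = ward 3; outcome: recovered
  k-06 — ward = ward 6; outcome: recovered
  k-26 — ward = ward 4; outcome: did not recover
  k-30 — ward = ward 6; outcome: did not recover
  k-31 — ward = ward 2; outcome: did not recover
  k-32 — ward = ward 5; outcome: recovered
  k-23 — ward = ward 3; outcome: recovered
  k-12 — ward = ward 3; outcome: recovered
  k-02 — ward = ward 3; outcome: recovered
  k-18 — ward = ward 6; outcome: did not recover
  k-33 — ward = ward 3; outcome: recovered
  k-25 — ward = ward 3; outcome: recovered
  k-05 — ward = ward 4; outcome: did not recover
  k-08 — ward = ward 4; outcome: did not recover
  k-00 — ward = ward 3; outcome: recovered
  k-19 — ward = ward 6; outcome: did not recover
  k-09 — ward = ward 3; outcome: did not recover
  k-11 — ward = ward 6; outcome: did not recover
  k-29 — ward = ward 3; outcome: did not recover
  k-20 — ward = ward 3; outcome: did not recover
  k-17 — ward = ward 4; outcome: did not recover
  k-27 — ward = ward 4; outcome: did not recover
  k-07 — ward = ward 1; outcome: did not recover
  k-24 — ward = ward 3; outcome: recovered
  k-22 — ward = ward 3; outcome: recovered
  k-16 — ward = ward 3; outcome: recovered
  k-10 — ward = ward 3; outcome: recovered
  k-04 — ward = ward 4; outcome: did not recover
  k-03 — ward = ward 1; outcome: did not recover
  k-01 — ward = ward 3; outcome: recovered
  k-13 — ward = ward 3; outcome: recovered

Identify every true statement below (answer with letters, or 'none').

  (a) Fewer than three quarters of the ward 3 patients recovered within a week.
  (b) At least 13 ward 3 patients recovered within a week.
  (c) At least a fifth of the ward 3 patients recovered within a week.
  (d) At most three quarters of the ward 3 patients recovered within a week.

(b), (c)

|A| = 18, |A ∩ B| = 15, |A ∖ B| = 3.
(a) |A ∩ B| / |A| < 3/4: fails.
(b) |A ∩ B| ≥ 13: holds.
(c) |A ∩ B| / |A| ≥ 1/5: holds.
(d) |A ∩ B| / |A| ≤ 3/4: fails.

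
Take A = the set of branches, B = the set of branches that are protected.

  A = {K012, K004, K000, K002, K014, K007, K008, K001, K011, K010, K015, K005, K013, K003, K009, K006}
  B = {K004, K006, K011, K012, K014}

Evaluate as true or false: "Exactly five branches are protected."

True

'Exactly five branches are protected' holds iff |A ∩ B| = 5.
|A| = 16, |A ∩ B| = 5, |A ∖ B| = 11.
|A ∩ B| = 5, so the statement is true.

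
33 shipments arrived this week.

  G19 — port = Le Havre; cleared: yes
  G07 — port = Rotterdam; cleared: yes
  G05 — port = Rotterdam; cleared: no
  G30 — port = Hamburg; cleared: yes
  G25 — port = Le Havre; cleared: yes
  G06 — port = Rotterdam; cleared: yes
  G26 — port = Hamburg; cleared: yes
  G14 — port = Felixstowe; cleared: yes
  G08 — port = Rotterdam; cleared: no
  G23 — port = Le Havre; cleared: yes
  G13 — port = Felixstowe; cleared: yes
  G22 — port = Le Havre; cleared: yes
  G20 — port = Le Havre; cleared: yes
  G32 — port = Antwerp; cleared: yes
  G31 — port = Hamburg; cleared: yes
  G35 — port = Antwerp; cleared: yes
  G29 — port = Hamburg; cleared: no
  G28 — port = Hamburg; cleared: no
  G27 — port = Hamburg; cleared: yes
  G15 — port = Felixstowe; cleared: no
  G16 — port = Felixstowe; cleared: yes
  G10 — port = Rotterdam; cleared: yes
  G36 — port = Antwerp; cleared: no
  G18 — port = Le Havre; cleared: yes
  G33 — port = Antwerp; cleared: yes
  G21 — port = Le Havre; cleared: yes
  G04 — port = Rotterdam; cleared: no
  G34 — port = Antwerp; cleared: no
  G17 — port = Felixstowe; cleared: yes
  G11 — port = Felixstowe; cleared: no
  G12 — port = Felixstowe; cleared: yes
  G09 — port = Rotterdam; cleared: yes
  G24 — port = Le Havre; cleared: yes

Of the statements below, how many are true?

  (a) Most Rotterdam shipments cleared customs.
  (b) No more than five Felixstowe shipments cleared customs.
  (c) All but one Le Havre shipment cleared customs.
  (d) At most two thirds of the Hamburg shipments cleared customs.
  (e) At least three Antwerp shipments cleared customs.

(a) Rotterdam: |A| = 7, |A ∩ B| = 4; needs |A ∩ B| > |A ∖ B| — true.
(b) Felixstowe: |A| = 7, |A ∩ B| = 5; needs |A ∩ B| ≤ 5 — true.
(c) Le Havre: |A| = 8, |A ∩ B| = 8; needs |A ∖ B| = 1 — false.
(d) Hamburg: |A| = 6, |A ∩ B| = 4; needs |A ∩ B| / |A| ≤ 2/3 — true.
(e) Antwerp: |A| = 5, |A ∩ B| = 3; needs |A ∩ B| ≥ 3 — true.

4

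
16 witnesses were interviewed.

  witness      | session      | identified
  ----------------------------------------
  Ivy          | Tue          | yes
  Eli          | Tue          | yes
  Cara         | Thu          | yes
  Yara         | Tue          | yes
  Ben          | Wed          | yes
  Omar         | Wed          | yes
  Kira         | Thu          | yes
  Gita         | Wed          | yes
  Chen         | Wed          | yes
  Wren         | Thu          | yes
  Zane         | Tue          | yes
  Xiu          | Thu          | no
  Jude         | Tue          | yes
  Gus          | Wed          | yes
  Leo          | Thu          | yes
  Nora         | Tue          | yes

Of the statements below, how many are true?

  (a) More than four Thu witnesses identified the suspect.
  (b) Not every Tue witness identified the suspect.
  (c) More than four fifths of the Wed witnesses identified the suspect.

1

(a) Thu: |A| = 5, |A ∩ B| = 4; needs |A ∩ B| > 4 — false.
(b) Tue: |A| = 6, |A ∩ B| = 6; needs A ⊄ B (|A ∖ B| ≥ 1) — false.
(c) Wed: |A| = 5, |A ∩ B| = 5; needs |A ∩ B| / |A| > 4/5 — true.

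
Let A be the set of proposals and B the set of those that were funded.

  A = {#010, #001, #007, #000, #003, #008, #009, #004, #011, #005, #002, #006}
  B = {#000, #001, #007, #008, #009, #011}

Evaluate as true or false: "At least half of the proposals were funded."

The determiner here denotes the relation: |A ∩ B| ≥ |A ∖ B|.
A (the restrictor) = {#010, #001, #007, #000, #003, #008, #009, #004, #011, #005, #002, #006}, |A| = 12.
A ∩ B = {#001, #007, #000, #008, #009, #011}, so |A ∩ B| = 6.
A ∖ B = {#010, #003, #004, #005, #002, #006}, so |A ∖ B| = 6.
6 = 6, so the statement is true.

True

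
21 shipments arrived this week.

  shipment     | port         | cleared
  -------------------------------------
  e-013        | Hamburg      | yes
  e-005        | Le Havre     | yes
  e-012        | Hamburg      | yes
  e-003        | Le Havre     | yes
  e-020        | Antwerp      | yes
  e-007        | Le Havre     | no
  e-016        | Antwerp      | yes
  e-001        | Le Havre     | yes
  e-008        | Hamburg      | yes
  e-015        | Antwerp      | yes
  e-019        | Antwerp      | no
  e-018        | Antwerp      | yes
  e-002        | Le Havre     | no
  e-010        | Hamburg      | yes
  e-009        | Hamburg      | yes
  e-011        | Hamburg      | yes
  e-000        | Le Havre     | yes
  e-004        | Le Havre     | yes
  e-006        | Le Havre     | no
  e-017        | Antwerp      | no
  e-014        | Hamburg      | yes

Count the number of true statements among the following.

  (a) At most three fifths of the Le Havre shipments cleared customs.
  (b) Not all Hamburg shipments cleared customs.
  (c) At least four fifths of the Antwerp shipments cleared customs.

(a) Le Havre: |A| = 8, |A ∩ B| = 5; needs |A ∩ B| / |A| ≤ 3/5 — false.
(b) Hamburg: |A| = 7, |A ∩ B| = 7; needs A ⊄ B (|A ∖ B| ≥ 1) — false.
(c) Antwerp: |A| = 6, |A ∩ B| = 4; needs |A ∩ B| / |A| ≥ 4/5 — false.

0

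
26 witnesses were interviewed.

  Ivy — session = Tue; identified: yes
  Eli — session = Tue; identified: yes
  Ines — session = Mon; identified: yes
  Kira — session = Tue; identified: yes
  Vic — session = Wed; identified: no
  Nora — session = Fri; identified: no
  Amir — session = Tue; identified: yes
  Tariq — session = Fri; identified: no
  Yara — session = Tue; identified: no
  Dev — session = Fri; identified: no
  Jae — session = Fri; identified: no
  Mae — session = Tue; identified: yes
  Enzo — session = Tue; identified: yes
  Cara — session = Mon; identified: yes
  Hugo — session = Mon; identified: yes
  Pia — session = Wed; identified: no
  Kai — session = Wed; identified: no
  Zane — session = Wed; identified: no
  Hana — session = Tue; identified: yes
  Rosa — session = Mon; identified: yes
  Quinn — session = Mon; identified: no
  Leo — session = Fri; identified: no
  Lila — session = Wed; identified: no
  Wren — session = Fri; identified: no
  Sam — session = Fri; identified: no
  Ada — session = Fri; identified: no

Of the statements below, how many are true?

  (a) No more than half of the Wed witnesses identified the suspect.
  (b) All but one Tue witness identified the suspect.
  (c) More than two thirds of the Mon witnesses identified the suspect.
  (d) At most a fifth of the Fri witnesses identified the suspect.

(a) Wed: |A| = 5, |A ∩ B| = 0; needs |A ∩ B| ≤ |A ∖ B| — true.
(b) Tue: |A| = 8, |A ∩ B| = 7; needs |A ∖ B| = 1 — true.
(c) Mon: |A| = 5, |A ∩ B| = 4; needs |A ∩ B| / |A| > 2/3 — true.
(d) Fri: |A| = 8, |A ∩ B| = 0; needs |A ∩ B| / |A| ≤ 1/5 — true.

4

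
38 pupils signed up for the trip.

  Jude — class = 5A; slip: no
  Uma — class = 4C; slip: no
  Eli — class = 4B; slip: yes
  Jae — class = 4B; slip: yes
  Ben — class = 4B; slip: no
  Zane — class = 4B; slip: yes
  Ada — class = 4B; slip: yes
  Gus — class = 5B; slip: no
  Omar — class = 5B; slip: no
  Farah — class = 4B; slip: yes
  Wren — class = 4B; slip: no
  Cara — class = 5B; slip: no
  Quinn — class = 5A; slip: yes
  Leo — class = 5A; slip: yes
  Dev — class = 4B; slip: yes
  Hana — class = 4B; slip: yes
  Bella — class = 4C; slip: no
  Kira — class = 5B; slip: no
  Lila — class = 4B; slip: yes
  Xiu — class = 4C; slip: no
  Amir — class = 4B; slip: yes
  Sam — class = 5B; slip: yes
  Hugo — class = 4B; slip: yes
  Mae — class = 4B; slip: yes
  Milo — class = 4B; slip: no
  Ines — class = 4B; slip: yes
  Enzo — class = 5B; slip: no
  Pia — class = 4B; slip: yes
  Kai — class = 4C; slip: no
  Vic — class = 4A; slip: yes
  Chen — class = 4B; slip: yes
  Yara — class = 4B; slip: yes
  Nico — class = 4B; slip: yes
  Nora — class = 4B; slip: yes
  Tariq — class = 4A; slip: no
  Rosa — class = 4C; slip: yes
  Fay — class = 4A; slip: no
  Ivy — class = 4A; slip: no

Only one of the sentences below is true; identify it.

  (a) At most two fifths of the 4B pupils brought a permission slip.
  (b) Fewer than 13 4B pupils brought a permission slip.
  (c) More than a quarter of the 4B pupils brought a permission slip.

|A| = 20, |A ∩ B| = 17, |A ∖ B| = 3.
(a) requires |A ∩ B| / |A| ≤ 2/5: false.
(b) requires |A ∩ B| < 13: false.
(c) requires |A ∩ B| / |A| > 1/4: true.

(c)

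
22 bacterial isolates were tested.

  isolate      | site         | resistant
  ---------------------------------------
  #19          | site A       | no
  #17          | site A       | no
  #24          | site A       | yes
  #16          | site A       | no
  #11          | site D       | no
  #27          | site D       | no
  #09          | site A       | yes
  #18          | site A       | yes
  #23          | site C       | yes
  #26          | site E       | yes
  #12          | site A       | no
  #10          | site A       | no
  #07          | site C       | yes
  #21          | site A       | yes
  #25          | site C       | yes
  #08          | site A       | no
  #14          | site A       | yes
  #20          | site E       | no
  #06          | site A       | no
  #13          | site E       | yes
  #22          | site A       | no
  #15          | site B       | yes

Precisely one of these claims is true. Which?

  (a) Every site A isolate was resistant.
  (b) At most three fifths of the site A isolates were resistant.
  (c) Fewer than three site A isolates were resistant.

(b)

|A| = 13, |A ∩ B| = 5, |A ∖ B| = 8.
(a) requires A ⊆ B, i.e. every element of A is in B (|A ∖ B| = 0): false.
(b) requires |A ∩ B| / |A| ≤ 3/5: true.
(c) requires |A ∩ B| < 3: false.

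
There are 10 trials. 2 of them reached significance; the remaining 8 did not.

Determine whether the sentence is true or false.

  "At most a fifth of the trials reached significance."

True

'At most a fifth of the trials reached significance' holds iff |A ∩ B| / |A| ≤ 1/5.
|A| = 10, |A ∩ B| = 2, |A ∖ B| = 8.
|A ∩ B|/|A| = 2/10, so the statement is true.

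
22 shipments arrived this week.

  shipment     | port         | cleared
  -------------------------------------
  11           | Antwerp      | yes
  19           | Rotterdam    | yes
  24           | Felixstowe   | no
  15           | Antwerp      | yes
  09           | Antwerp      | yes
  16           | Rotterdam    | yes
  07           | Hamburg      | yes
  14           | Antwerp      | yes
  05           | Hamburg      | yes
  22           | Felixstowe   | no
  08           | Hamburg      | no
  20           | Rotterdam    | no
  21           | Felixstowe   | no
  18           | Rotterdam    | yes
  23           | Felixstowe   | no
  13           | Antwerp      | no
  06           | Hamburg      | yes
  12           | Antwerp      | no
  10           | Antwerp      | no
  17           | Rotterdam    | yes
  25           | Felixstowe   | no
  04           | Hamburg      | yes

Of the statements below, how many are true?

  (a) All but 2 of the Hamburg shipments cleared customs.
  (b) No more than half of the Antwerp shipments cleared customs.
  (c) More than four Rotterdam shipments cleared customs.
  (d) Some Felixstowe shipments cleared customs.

(a) Hamburg: |A| = 5, |A ∩ B| = 4; needs |A ∖ B| = 2 — false.
(b) Antwerp: |A| = 7, |A ∩ B| = 4; needs |A ∩ B| ≤ |A ∖ B| — false.
(c) Rotterdam: |A| = 5, |A ∩ B| = 4; needs |A ∩ B| > 4 — false.
(d) Felixstowe: |A| = 5, |A ∩ B| = 0; needs A ∩ B ≠ ∅ (|A ∩ B| ≥ 1) — false.

0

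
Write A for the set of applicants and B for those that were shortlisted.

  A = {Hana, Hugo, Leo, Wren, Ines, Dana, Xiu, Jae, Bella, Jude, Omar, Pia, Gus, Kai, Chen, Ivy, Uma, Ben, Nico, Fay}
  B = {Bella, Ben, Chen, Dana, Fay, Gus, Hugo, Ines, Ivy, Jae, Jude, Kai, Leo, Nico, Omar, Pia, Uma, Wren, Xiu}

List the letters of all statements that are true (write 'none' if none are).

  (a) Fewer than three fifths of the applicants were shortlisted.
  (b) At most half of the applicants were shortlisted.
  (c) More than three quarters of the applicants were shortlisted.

|A| = 20, |A ∩ B| = 19, |A ∖ B| = 1.
(a) |A ∩ B| / |A| < 3/5: fails.
(b) |A ∩ B| ≤ |A ∖ B|: fails.
(c) |A ∩ B| / |A| > 3/4: holds.

(c)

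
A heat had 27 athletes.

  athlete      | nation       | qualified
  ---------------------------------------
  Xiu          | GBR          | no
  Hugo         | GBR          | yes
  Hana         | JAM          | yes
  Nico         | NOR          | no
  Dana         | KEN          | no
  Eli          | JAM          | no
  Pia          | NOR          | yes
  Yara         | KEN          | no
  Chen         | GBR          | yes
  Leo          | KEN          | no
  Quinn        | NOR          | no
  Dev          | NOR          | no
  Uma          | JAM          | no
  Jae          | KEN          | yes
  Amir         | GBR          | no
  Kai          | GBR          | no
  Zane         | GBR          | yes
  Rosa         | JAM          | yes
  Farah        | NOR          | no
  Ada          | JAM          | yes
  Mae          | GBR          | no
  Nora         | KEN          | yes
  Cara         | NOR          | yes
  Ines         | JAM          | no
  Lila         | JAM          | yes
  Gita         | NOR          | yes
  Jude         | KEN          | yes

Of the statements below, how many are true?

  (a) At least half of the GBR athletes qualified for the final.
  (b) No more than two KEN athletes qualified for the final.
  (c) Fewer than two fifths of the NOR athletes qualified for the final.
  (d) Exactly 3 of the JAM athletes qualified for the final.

(a) GBR: |A| = 7, |A ∩ B| = 3; needs |A ∩ B| ≥ |A ∖ B| — false.
(b) KEN: |A| = 6, |A ∩ B| = 3; needs |A ∩ B| ≤ 2 — false.
(c) NOR: |A| = 7, |A ∩ B| = 3; needs |A ∩ B| / |A| < 2/5 — false.
(d) JAM: |A| = 7, |A ∩ B| = 4; needs |A ∩ B| = 3 — false.

0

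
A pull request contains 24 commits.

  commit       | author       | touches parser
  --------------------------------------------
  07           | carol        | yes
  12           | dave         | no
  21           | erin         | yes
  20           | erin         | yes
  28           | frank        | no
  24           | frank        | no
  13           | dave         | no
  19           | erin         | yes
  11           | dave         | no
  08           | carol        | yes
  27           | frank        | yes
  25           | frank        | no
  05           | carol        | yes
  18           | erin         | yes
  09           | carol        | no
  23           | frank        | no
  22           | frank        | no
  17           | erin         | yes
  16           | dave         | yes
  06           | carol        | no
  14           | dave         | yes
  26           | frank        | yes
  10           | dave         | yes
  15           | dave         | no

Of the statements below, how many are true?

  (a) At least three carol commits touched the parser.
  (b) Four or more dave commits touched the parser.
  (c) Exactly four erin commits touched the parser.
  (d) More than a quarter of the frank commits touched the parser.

(a) carol: |A| = 5, |A ∩ B| = 3; needs |A ∩ B| ≥ 3 — true.
(b) dave: |A| = 7, |A ∩ B| = 3; needs |A ∩ B| ≥ 4 — false.
(c) erin: |A| = 5, |A ∩ B| = 5; needs |A ∩ B| = 4 — false.
(d) frank: |A| = 7, |A ∩ B| = 2; needs |A ∩ B| / |A| > 1/4 — true.

2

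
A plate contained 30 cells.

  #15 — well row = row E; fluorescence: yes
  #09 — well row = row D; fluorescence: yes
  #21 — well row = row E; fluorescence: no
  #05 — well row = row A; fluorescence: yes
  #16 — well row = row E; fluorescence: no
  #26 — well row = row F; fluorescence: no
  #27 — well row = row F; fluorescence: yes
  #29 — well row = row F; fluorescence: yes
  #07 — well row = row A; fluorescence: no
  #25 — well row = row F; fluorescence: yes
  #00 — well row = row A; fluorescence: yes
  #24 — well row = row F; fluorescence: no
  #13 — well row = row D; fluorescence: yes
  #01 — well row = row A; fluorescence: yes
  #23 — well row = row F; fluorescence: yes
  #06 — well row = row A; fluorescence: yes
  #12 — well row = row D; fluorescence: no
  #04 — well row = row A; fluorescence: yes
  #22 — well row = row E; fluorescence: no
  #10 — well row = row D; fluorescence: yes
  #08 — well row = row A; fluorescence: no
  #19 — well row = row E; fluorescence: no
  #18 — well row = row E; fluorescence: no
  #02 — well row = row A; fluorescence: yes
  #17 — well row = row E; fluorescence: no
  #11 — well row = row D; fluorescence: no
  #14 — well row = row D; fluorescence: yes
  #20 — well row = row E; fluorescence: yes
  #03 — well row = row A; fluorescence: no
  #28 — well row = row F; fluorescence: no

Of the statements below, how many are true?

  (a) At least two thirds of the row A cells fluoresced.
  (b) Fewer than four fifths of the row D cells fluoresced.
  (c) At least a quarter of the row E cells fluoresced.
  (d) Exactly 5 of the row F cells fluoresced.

(a) row A: |A| = 9, |A ∩ B| = 6; needs |A ∩ B| / |A| ≥ 2/3 — true.
(b) row D: |A| = 6, |A ∩ B| = 4; needs |A ∩ B| / |A| < 4/5 — true.
(c) row E: |A| = 8, |A ∩ B| = 2; needs |A ∩ B| / |A| ≥ 1/4 — true.
(d) row F: |A| = 7, |A ∩ B| = 4; needs |A ∩ B| = 5 — false.

3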